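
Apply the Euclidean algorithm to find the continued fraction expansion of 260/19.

Run the Euclidean algorithm on 260 and 19; the successive quotients are the partial quotients a_0, a_1, ... (each step inverts the fractional part left over by the previous one):
  260 = 13*19 + 13, so a_0 = 13.
  19 = 1*13 + 6, so a_1 = 1.
  13 = 2*6 + 1, so a_2 = 2.
  6 = 6*1 + 0, so a_3 = 6.
The remainder reaches 0 after 4 divisions, so the expansion has 4 partial quotients, read off in order.

[13; 1, 2, 6]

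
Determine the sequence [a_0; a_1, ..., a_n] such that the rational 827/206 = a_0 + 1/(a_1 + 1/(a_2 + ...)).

Run the Euclidean algorithm on 827 and 206; the successive quotients are the partial quotients a_0, a_1, ... (each step inverts the fractional part left over by the previous one):
  827 = 4*206 + 3, so a_0 = 4.
  206 = 68*3 + 2, so a_1 = 68.
  3 = 1*2 + 1, so a_2 = 1.
  2 = 2*1 + 0, so a_3 = 2.
The remainder reaches 0 after 4 divisions, so the expansion has 4 partial quotients, read off in order.

[4; 68, 1, 2]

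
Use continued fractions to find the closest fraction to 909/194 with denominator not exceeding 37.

Expand x = 909/194 as a continued fraction with the Euclidean algorithm:
  909 = 4*194 + 133, so a_0 = 4.
  194 = 1*133 + 61, so a_1 = 1.
  133 = 2*61 + 11, so a_2 = 2.
  61 = 5*11 + 6, so a_3 = 5.
  11 = 1*6 + 5, so a_4 = 1.
  6 = 1*5 + 1, so a_5 = 1.
  5 = 5*1 + 0, so a_6 = 5.
so x = [4; 1, 2, 5, 1, 1, 5].
Convergents (p_i = a_i*p_{i-1} + p_{i-2}, q_i = a_i*q_{i-1} + q_{i-2} with p_{-2}=0, p_{-1}=1, q_{-2}=1, q_{-1}=0), until the denominator exceeds 37:
  i=0: a_0=4, p_0 = 4*1 + 0 = 4, q_0 = 4*0 + 1 = 1.
  i=1: a_1=1, p_1 = 1*4 + 1 = 5, q_1 = 1*1 + 0 = 1.
  i=2: a_2=2, p_2 = 2*5 + 4 = 14, q_2 = 2*1 + 1 = 3.
  i=3: a_3=5, p_3 = 5*14 + 5 = 75, q_3 = 5*3 + 1 = 16.
  i=4: a_4=1, p_4 = 1*75 + 14 = 89, q_4 = 1*16 + 3 = 19.
  i=5: a_5=1, p_5 = 1*89 + 75 = 164, q_5 = 1*19 + 16 = 35.
  i=6: a_6=5, p_6 = 5*164 + 89 = 909, q_6 = 5*35 + 19 = 194.
q_6 = 194 > 37, so the last convergent with denominator <= 37 is p_5/q_5 = 164/35.
The closest fraction with denominator <= 37 is either p_5/q_5 or the intermediate fraction (k*p_5 + p_4)/(k*q_5 + q_4) with the largest k >= 1 whose denominator stays <= 37; these approach x as k grows, and every other convergent or intermediate fraction in range is farther away.
Largest k: floor((37 - q_4)/q_5) = floor((37 - 19)/35) = 0.
Since k = 0, no intermediate fraction beyond p_5/q_5 has denominator <= 37, so the convergent 164/35 is the closest (its error is |909*35 - 164*194|/(194*35) = 1/6790).

164/35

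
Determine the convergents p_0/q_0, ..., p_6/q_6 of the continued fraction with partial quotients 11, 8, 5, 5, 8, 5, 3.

11/1, 89/8, 456/41, 2369/213, 19408/1745, 99409/8938, 317635/28559

Using the convergent recurrence p_i = a_i*p_{i-1} + p_{i-2}, q_i = a_i*q_{i-1} + q_{i-2} with p_{-2}=0, p_{-1}=1, q_{-2}=1, q_{-1}=0:
  i=0: a_0=11, p_0 = 11*1 + 0 = 11, q_0 = 11*0 + 1 = 1.
  i=1: a_1=8, p_1 = 8*11 + 1 = 89, q_1 = 8*1 + 0 = 8.
  i=2: a_2=5, p_2 = 5*89 + 11 = 456, q_2 = 5*8 + 1 = 41.
  i=3: a_3=5, p_3 = 5*456 + 89 = 2369, q_3 = 5*41 + 8 = 213.
  i=4: a_4=8, p_4 = 8*2369 + 456 = 19408, q_4 = 8*213 + 41 = 1745.
  i=5: a_5=5, p_5 = 5*19408 + 2369 = 99409, q_5 = 5*1745 + 213 = 8938.
  i=6: a_6=3, p_6 = 3*99409 + 19408 = 317635, q_6 = 3*8938 + 1745 = 28559.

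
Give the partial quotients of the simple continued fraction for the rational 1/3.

Run the Euclidean algorithm on 1 and 3; the successive quotients are the partial quotients a_0, a_1, ... (each step inverts the fractional part left over by the previous one):
  1 = 0*3 + 1, so a_0 = 0.
  3 = 3*1 + 0, so a_1 = 3.
The remainder reaches 0 after 2 divisions, so the expansion has 2 partial quotients, read off in order.

[0; 3]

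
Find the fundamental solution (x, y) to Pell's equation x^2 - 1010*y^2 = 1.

(x, y) = (3395619, 106846)

First expand sqrt(1010) as a continued fraction. With x_i = (sqrt(1010) + m_i)/d_i and (m_0, d_0) = (0, 1): a_0 = floor(sqrt(1010)) = 31, since 31^2 = 961 <= 1010 < 1024 = 32^2.
Iterate m_{i+1} = d_i*a_i - m_i, d_{i+1} = (1010 - m_{i+1}^2)/d_i, a_{i+1} = floor((a_0 + m_{i+1})/d_{i+1}):
  m_1 = 1*31 - 0 = 31, d_1 = (1010 - 31^2)/1 = 49/1 = 49, a_1 = floor((31 + 31)/49) = 1.
  m_2 = 49*1 - 31 = 18, d_2 = (1010 - 18^2)/49 = 686/49 = 14, a_2 = floor((31 + 18)/14) = 3.
  m_3 = 14*3 - 18 = 24, d_3 = (1010 - 24^2)/14 = 434/14 = 31, a_3 = floor((31 + 24)/31) = 1.
  m_4 = 31*1 - 24 = 7, d_4 = (1010 - 7^2)/31 = 961/31 = 31, a_4 = floor((31 + 7)/31) = 1.
  m_5 = 31*1 - 7 = 24, d_5 = (1010 - 24^2)/31 = 434/31 = 14, a_5 = floor((31 + 24)/14) = 3.
  m_6 = 14*3 - 24 = 18, d_6 = (1010 - 18^2)/14 = 686/14 = 49, a_6 = floor((31 + 18)/49) = 1.
  m_7 = 49*1 - 18 = 31, d_7 = (1010 - 31^2)/49 = 49/49 = 1, a_7 = floor((31 + 31)/1) = 62.
  m_8 = 1*62 - 31 = 31, d_8 = (1010 - 31^2)/1 = 49/1 = 49: (m_8, d_8) = (m_1, d_1) = (31, 49), so from here the quotients repeat a_1, ..., a_7; the period length is 7.
So sqrt(1010) = [31; (1, 3, 1, 1, 3, 1, 62)] with period length k = 7.
k is odd, so (p_{k-1}, q_{k-1}) only solves x^2 - 1010y^2 = -1 and the fundamental solution of x^2 - 1010y^2 = 1 is (p_{2k-1}, q_{2k-1}) = (p_13, q_13); compute convergents through index 13, running through the period twice.
Convergents (p_i = a_i*p_{i-1} + p_{i-2}, q_i = a_i*q_{i-1} + q_{i-2} with p_{-2}=0, p_{-1}=1, q_{-2}=1, q_{-1}=0):
  i=0: a_0=31, p_0 = 31*1 + 0 = 31, q_0 = 31*0 + 1 = 1.
  i=1: a_1=1, p_1 = 1*31 + 1 = 32, q_1 = 1*1 + 0 = 1.
  i=2: a_2=3, p_2 = 3*32 + 31 = 127, q_2 = 3*1 + 1 = 4.
  i=3: a_3=1, p_3 = 1*127 + 32 = 159, q_3 = 1*4 + 1 = 5.
  i=4: a_4=1, p_4 = 1*159 + 127 = 286, q_4 = 1*5 + 4 = 9.
  i=5: a_5=3, p_5 = 3*286 + 159 = 1017, q_5 = 3*9 + 5 = 32.
  i=6: a_6=1, p_6 = 1*1017 + 286 = 1303, q_6 = 1*32 + 9 = 41.
  i=7: a_7=62, p_7 = 62*1303 + 1017 = 81803, q_7 = 62*41 + 32 = 2574.
  i=8: a_8=1, p_8 = 1*81803 + 1303 = 83106, q_8 = 1*2574 + 41 = 2615.
  i=9: a_9=3, p_9 = 3*83106 + 81803 = 331121, q_9 = 3*2615 + 2574 = 10419.
  i=10: a_10=1, p_10 = 1*331121 + 83106 = 414227, q_10 = 1*10419 + 2615 = 13034.
  i=11: a_11=1, p_11 = 1*414227 + 331121 = 745348, q_11 = 1*13034 + 10419 = 23453.
  i=12: a_12=3, p_12 = 3*745348 + 414227 = 2650271, q_12 = 3*23453 + 13034 = 83393.
  i=13: a_13=1, p_13 = 1*2650271 + 745348 = 3395619, q_13 = 1*83393 + 23453 = 106846.
Indeed p_6^2 - 1010*q_6^2 = 1697809 - 1697810 = -1, not +1.
Check: 3395619^2 - 1010*106846^2 = 11530228393161 - 11530228393160 = 1, so (x, y) = (3395619, 106846) solves the equation, and by the theorem it is the least positive solution.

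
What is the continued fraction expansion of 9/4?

Run the Euclidean algorithm on 9 and 4; the successive quotients are the partial quotients a_0, a_1, ... (each step inverts the fractional part left over by the previous one):
  9 = 2*4 + 1, so a_0 = 2.
  4 = 4*1 + 0, so a_1 = 4.
The remainder reaches 0 after 2 divisions, so the expansion has 2 partial quotients, read off in order.

[2; 4]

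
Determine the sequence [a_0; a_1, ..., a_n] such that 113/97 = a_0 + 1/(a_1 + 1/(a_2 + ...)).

Run the Euclidean algorithm on 113 and 97; the successive quotients are the partial quotients a_0, a_1, ... (each step inverts the fractional part left over by the previous one):
  113 = 1*97 + 16, so a_0 = 1.
  97 = 6*16 + 1, so a_1 = 6.
  16 = 16*1 + 0, so a_2 = 16.
The remainder reaches 0 after 3 divisions, so the expansion has 3 partial quotients, read off in order.

[1; 6, 16]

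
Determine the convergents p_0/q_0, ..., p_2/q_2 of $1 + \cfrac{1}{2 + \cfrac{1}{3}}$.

Using the convergent recurrence p_i = a_i*p_{i-1} + p_{i-2}, q_i = a_i*q_{i-1} + q_{i-2} with p_{-2}=0, p_{-1}=1, q_{-2}=1, q_{-1}=0:
  i=0: a_0=1, p_0 = 1*1 + 0 = 1, q_0 = 1*0 + 1 = 1.
  i=1: a_1=2, p_1 = 2*1 + 1 = 3, q_1 = 2*1 + 0 = 2.
  i=2: a_2=3, p_2 = 3*3 + 1 = 10, q_2 = 3*2 + 1 = 7.

1/1, 3/2, 10/7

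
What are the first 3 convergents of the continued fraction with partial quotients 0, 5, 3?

0/1, 1/5, 3/16

Using the convergent recurrence p_i = a_i*p_{i-1} + p_{i-2}, q_i = a_i*q_{i-1} + q_{i-2} with p_{-2}=0, p_{-1}=1, q_{-2}=1, q_{-1}=0:
  i=0: a_0=0, p_0 = 0*1 + 0 = 0, q_0 = 0*0 + 1 = 1.
  i=1: a_1=5, p_1 = 5*0 + 1 = 1, q_1 = 5*1 + 0 = 5.
  i=2: a_2=3, p_2 = 3*1 + 0 = 3, q_2 = 3*5 + 1 = 16.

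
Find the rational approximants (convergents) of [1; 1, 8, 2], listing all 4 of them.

1/1, 2/1, 17/9, 36/19

Using the convergent recurrence p_i = a_i*p_{i-1} + p_{i-2}, q_i = a_i*q_{i-1} + q_{i-2} with p_{-2}=0, p_{-1}=1, q_{-2}=1, q_{-1}=0:
  i=0: a_0=1, p_0 = 1*1 + 0 = 1, q_0 = 1*0 + 1 = 1.
  i=1: a_1=1, p_1 = 1*1 + 1 = 2, q_1 = 1*1 + 0 = 1.
  i=2: a_2=8, p_2 = 8*2 + 1 = 17, q_2 = 8*1 + 1 = 9.
  i=3: a_3=2, p_3 = 2*17 + 2 = 36, q_3 = 2*9 + 1 = 19.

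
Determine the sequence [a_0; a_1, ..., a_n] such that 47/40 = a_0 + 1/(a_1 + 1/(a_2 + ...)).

Run the Euclidean algorithm on 47 and 40; the successive quotients are the partial quotients a_0, a_1, ... (each step inverts the fractional part left over by the previous one):
  47 = 1*40 + 7, so a_0 = 1.
  40 = 5*7 + 5, so a_1 = 5.
  7 = 1*5 + 2, so a_2 = 1.
  5 = 2*2 + 1, so a_3 = 2.
  2 = 2*1 + 0, so a_4 = 2.
The remainder reaches 0 after 5 divisions, so the expansion has 5 partial quotients, read off in order.

[1; 5, 1, 2, 2]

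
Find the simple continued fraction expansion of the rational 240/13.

Run the Euclidean algorithm on 240 and 13; the successive quotients are the partial quotients a_0, a_1, ... (each step inverts the fractional part left over by the previous one):
  240 = 18*13 + 6, so a_0 = 18.
  13 = 2*6 + 1, so a_1 = 2.
  6 = 6*1 + 0, so a_2 = 6.
The remainder reaches 0 after 3 divisions, so the expansion has 3 partial quotients, read off in order.

[18; 2, 6]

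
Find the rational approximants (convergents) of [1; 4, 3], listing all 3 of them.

1/1, 5/4, 16/13

Using the convergent recurrence p_i = a_i*p_{i-1} + p_{i-2}, q_i = a_i*q_{i-1} + q_{i-2} with p_{-2}=0, p_{-1}=1, q_{-2}=1, q_{-1}=0:
  i=0: a_0=1, p_0 = 1*1 + 0 = 1, q_0 = 1*0 + 1 = 1.
  i=1: a_1=4, p_1 = 4*1 + 1 = 5, q_1 = 4*1 + 0 = 4.
  i=2: a_2=3, p_2 = 3*5 + 1 = 16, q_2 = 3*4 + 1 = 13.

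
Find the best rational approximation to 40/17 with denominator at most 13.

Expand x = 40/17 as a continued fraction with the Euclidean algorithm:
  40 = 2*17 + 6, so a_0 = 2.
  17 = 2*6 + 5, so a_1 = 2.
  6 = 1*5 + 1, so a_2 = 1.
  5 = 5*1 + 0, so a_3 = 5.
so x = [2; 2, 1, 5].
Convergents (p_i = a_i*p_{i-1} + p_{i-2}, q_i = a_i*q_{i-1} + q_{i-2} with p_{-2}=0, p_{-1}=1, q_{-2}=1, q_{-1}=0), until the denominator exceeds 13:
  i=0: a_0=2, p_0 = 2*1 + 0 = 2, q_0 = 2*0 + 1 = 1.
  i=1: a_1=2, p_1 = 2*2 + 1 = 5, q_1 = 2*1 + 0 = 2.
  i=2: a_2=1, p_2 = 1*5 + 2 = 7, q_2 = 1*2 + 1 = 3.
  i=3: a_3=5, p_3 = 5*7 + 5 = 40, q_3 = 5*3 + 2 = 17.
q_3 = 17 > 13, so the last convergent with denominator <= 13 is p_2/q_2 = 7/3.
The closest fraction with denominator <= 13 is either p_2/q_2 or the intermediate fraction (k*p_2 + p_1)/(k*q_2 + q_1) with the largest k >= 1 whose denominator stays <= 13; these approach x as k grows, and every other convergent or intermediate fraction in range is farther away.
Largest k: floor((13 - q_1)/q_2) = floor((13 - 2)/3) = 3.
That gives (3*7 + 5)/(3*3 + 2) = 26/11.
Compare the errors: |x - 7/3| = |40*3 - 7*17|/(17*3) = 1/51, and |x - 26/11| = |40*11 - 26*17|/(17*11) = 2/187.
Cross-multiplying, 2*51 = 102 < 187 = 1*187, so 2/187 is smaller: the intermediate fraction 26/11 is closer to x than 7/3.

26/11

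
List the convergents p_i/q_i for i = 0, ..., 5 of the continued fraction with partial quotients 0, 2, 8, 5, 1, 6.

Using the convergent recurrence p_i = a_i*p_{i-1} + p_{i-2}, q_i = a_i*q_{i-1} + q_{i-2} with p_{-2}=0, p_{-1}=1, q_{-2}=1, q_{-1}=0:
  i=0: a_0=0, p_0 = 0*1 + 0 = 0, q_0 = 0*0 + 1 = 1.
  i=1: a_1=2, p_1 = 2*0 + 1 = 1, q_1 = 2*1 + 0 = 2.
  i=2: a_2=8, p_2 = 8*1 + 0 = 8, q_2 = 8*2 + 1 = 17.
  i=3: a_3=5, p_3 = 5*8 + 1 = 41, q_3 = 5*17 + 2 = 87.
  i=4: a_4=1, p_4 = 1*41 + 8 = 49, q_4 = 1*87 + 17 = 104.
  i=5: a_5=6, p_5 = 6*49 + 41 = 335, q_5 = 6*104 + 87 = 711.

0/1, 1/2, 8/17, 41/87, 49/104, 335/711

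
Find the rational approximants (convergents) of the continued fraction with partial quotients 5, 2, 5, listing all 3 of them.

5/1, 11/2, 60/11

Using the convergent recurrence p_i = a_i*p_{i-1} + p_{i-2}, q_i = a_i*q_{i-1} + q_{i-2} with p_{-2}=0, p_{-1}=1, q_{-2}=1, q_{-1}=0:
  i=0: a_0=5, p_0 = 5*1 + 0 = 5, q_0 = 5*0 + 1 = 1.
  i=1: a_1=2, p_1 = 2*5 + 1 = 11, q_1 = 2*1 + 0 = 2.
  i=2: a_2=5, p_2 = 5*11 + 5 = 60, q_2 = 5*2 + 1 = 11.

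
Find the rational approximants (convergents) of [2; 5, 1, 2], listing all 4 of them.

Using the convergent recurrence p_i = a_i*p_{i-1} + p_{i-2}, q_i = a_i*q_{i-1} + q_{i-2} with p_{-2}=0, p_{-1}=1, q_{-2}=1, q_{-1}=0:
  i=0: a_0=2, p_0 = 2*1 + 0 = 2, q_0 = 2*0 + 1 = 1.
  i=1: a_1=5, p_1 = 5*2 + 1 = 11, q_1 = 5*1 + 0 = 5.
  i=2: a_2=1, p_2 = 1*11 + 2 = 13, q_2 = 1*5 + 1 = 6.
  i=3: a_3=2, p_3 = 2*13 + 11 = 37, q_3 = 2*6 + 5 = 17.

2/1, 11/5, 13/6, 37/17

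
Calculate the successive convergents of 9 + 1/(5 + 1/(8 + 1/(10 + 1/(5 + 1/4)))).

9/1, 46/5, 377/41, 3816/415, 19457/2116, 81644/8879

Using the convergent recurrence p_i = a_i*p_{i-1} + p_{i-2}, q_i = a_i*q_{i-1} + q_{i-2} with p_{-2}=0, p_{-1}=1, q_{-2}=1, q_{-1}=0:
  i=0: a_0=9, p_0 = 9*1 + 0 = 9, q_0 = 9*0 + 1 = 1.
  i=1: a_1=5, p_1 = 5*9 + 1 = 46, q_1 = 5*1 + 0 = 5.
  i=2: a_2=8, p_2 = 8*46 + 9 = 377, q_2 = 8*5 + 1 = 41.
  i=3: a_3=10, p_3 = 10*377 + 46 = 3816, q_3 = 10*41 + 5 = 415.
  i=4: a_4=5, p_4 = 5*3816 + 377 = 19457, q_4 = 5*415 + 41 = 2116.
  i=5: a_5=4, p_5 = 4*19457 + 3816 = 81644, q_5 = 4*2116 + 415 = 8879.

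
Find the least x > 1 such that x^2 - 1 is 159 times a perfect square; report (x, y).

(x, y) = (1324, 105)

First expand sqrt(159) as a continued fraction. With x_i = (sqrt(159) + m_i)/d_i and (m_0, d_0) = (0, 1): a_0 = floor(sqrt(159)) = 12, since 12^2 = 144 <= 159 < 169 = 13^2.
Iterate m_{i+1} = d_i*a_i - m_i, d_{i+1} = (159 - m_{i+1}^2)/d_i, a_{i+1} = floor((a_0 + m_{i+1})/d_{i+1}):
  m_1 = 1*12 - 0 = 12, d_1 = (159 - 12^2)/1 = 15/1 = 15, a_1 = floor((12 + 12)/15) = 1.
  m_2 = 15*1 - 12 = 3, d_2 = (159 - 3^2)/15 = 150/15 = 10, a_2 = floor((12 + 3)/10) = 1.
  m_3 = 10*1 - 3 = 7, d_3 = (159 - 7^2)/10 = 110/10 = 11, a_3 = floor((12 + 7)/11) = 1.
  m_4 = 11*1 - 7 = 4, d_4 = (159 - 4^2)/11 = 143/11 = 13, a_4 = floor((12 + 4)/13) = 1.
  m_5 = 13*1 - 4 = 9, d_5 = (159 - 9^2)/13 = 78/13 = 6, a_5 = floor((12 + 9)/6) = 3.
  m_6 = 6*3 - 9 = 9, d_6 = (159 - 9^2)/6 = 78/6 = 13, a_6 = floor((12 + 9)/13) = 1.
  m_7 = 13*1 - 9 = 4, d_7 = (159 - 4^2)/13 = 143/13 = 11, a_7 = floor((12 + 4)/11) = 1.
  m_8 = 11*1 - 4 = 7, d_8 = (159 - 7^2)/11 = 110/11 = 10, a_8 = floor((12 + 7)/10) = 1.
  m_9 = 10*1 - 7 = 3, d_9 = (159 - 3^2)/10 = 150/10 = 15, a_9 = floor((12 + 3)/15) = 1.
  m_10 = 15*1 - 3 = 12, d_10 = (159 - 12^2)/15 = 15/15 = 1, a_10 = floor((12 + 12)/1) = 24.
  m_11 = 1*24 - 12 = 12, d_11 = (159 - 12^2)/1 = 15/1 = 15: (m_11, d_11) = (m_1, d_1) = (12, 15), so from here the quotients repeat a_1, ..., a_10; the period length is 10.
So sqrt(159) = [12; (1, 1, 1, 1, 3, 1, 1, 1, 1, 24)] with period length k = 10.
k is even, so the fundamental solution of x^2 - 159y^2 = 1 is (p_{k-1}, q_{k-1}) = (p_9, q_9); compute convergents through index 9.
Convergents (p_i = a_i*p_{i-1} + p_{i-2}, q_i = a_i*q_{i-1} + q_{i-2} with p_{-2}=0, p_{-1}=1, q_{-2}=1, q_{-1}=0):
  i=0: a_0=12, p_0 = 12*1 + 0 = 12, q_0 = 12*0 + 1 = 1.
  i=1: a_1=1, p_1 = 1*12 + 1 = 13, q_1 = 1*1 + 0 = 1.
  i=2: a_2=1, p_2 = 1*13 + 12 = 25, q_2 = 1*1 + 1 = 2.
  i=3: a_3=1, p_3 = 1*25 + 13 = 38, q_3 = 1*2 + 1 = 3.
  i=4: a_4=1, p_4 = 1*38 + 25 = 63, q_4 = 1*3 + 2 = 5.
  i=5: a_5=3, p_5 = 3*63 + 38 = 227, q_5 = 3*5 + 3 = 18.
  i=6: a_6=1, p_6 = 1*227 + 63 = 290, q_6 = 1*18 + 5 = 23.
  i=7: a_7=1, p_7 = 1*290 + 227 = 517, q_7 = 1*23 + 18 = 41.
  i=8: a_8=1, p_8 = 1*517 + 290 = 807, q_8 = 1*41 + 23 = 64.
  i=9: a_9=1, p_9 = 1*807 + 517 = 1324, q_9 = 1*64 + 41 = 105.
Check: 1324^2 - 159*105^2 = 1752976 - 1752975 = 1, so (x, y) = (1324, 105) solves the equation, and by the theorem it is the least positive solution.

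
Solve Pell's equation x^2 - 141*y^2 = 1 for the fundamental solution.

(x, y) = (95, 8)

First expand sqrt(141) as a continued fraction. With x_i = (sqrt(141) + m_i)/d_i and (m_0, d_0) = (0, 1): a_0 = floor(sqrt(141)) = 11, since 11^2 = 121 <= 141 < 144 = 12^2.
Iterate m_{i+1} = d_i*a_i - m_i, d_{i+1} = (141 - m_{i+1}^2)/d_i, a_{i+1} = floor((a_0 + m_{i+1})/d_{i+1}):
  m_1 = 1*11 - 0 = 11, d_1 = (141 - 11^2)/1 = 20/1 = 20, a_1 = floor((11 + 11)/20) = 1.
  m_2 = 20*1 - 11 = 9, d_2 = (141 - 9^2)/20 = 60/20 = 3, a_2 = floor((11 + 9)/3) = 6.
  m_3 = 3*6 - 9 = 9, d_3 = (141 - 9^2)/3 = 60/3 = 20, a_3 = floor((11 + 9)/20) = 1.
  m_4 = 20*1 - 9 = 11, d_4 = (141 - 11^2)/20 = 20/20 = 1, a_4 = floor((11 + 11)/1) = 22.
  m_5 = 1*22 - 11 = 11, d_5 = (141 - 11^2)/1 = 20/1 = 20: (m_5, d_5) = (m_1, d_1) = (11, 20), so from here the quotients repeat a_1, ..., a_4; the period length is 4.
So sqrt(141) = [11; (1, 6, 1, 22)] with period length k = 4.
k is even, so the fundamental solution of x^2 - 141y^2 = 1 is (p_{k-1}, q_{k-1}) = (p_3, q_3); compute convergents through index 3.
Convergents (p_i = a_i*p_{i-1} + p_{i-2}, q_i = a_i*q_{i-1} + q_{i-2} with p_{-2}=0, p_{-1}=1, q_{-2}=1, q_{-1}=0):
  i=0: a_0=11, p_0 = 11*1 + 0 = 11, q_0 = 11*0 + 1 = 1.
  i=1: a_1=1, p_1 = 1*11 + 1 = 12, q_1 = 1*1 + 0 = 1.
  i=2: a_2=6, p_2 = 6*12 + 11 = 83, q_2 = 6*1 + 1 = 7.
  i=3: a_3=1, p_3 = 1*83 + 12 = 95, q_3 = 1*7 + 1 = 8.
Check: 95^2 - 141*8^2 = 9025 - 9024 = 1, so (x, y) = (95, 8) solves the equation, and by the theorem it is the least positive solution.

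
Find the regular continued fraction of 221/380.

Run the Euclidean algorithm on 221 and 380; the successive quotients are the partial quotients a_0, a_1, ... (each step inverts the fractional part left over by the previous one):
  221 = 0*380 + 221, so a_0 = 0.
  380 = 1*221 + 159, so a_1 = 1.
  221 = 1*159 + 62, so a_2 = 1.
  159 = 2*62 + 35, so a_3 = 2.
  62 = 1*35 + 27, so a_4 = 1.
  35 = 1*27 + 8, so a_5 = 1.
  27 = 3*8 + 3, so a_6 = 3.
  8 = 2*3 + 2, so a_7 = 2.
  3 = 1*2 + 1, so a_8 = 1.
  2 = 2*1 + 0, so a_9 = 2.
The remainder reaches 0 after 10 divisions, so the expansion has 10 partial quotients, read off in order.

[0; 1, 1, 2, 1, 1, 3, 2, 1, 2]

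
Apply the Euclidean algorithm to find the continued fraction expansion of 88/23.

[3; 1, 4, 1, 3]

Run the Euclidean algorithm on 88 and 23; the successive quotients are the partial quotients a_0, a_1, ... (each step inverts the fractional part left over by the previous one):
  88 = 3*23 + 19, so a_0 = 3.
  23 = 1*19 + 4, so a_1 = 1.
  19 = 4*4 + 3, so a_2 = 4.
  4 = 1*3 + 1, so a_3 = 1.
  3 = 3*1 + 0, so a_4 = 3.
The remainder reaches 0 after 5 divisions, so the expansion has 5 partial quotients, read off in order.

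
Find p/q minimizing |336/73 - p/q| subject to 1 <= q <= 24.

Expand x = 336/73 as a continued fraction with the Euclidean algorithm:
  336 = 4*73 + 44, so a_0 = 4.
  73 = 1*44 + 29, so a_1 = 1.
  44 = 1*29 + 15, so a_2 = 1.
  29 = 1*15 + 14, so a_3 = 1.
  15 = 1*14 + 1, so a_4 = 1.
  14 = 14*1 + 0, so a_5 = 14.
so x = [4; 1, 1, 1, 1, 14].
Convergents (p_i = a_i*p_{i-1} + p_{i-2}, q_i = a_i*q_{i-1} + q_{i-2} with p_{-2}=0, p_{-1}=1, q_{-2}=1, q_{-1}=0), until the denominator exceeds 24:
  i=0: a_0=4, p_0 = 4*1 + 0 = 4, q_0 = 4*0 + 1 = 1.
  i=1: a_1=1, p_1 = 1*4 + 1 = 5, q_1 = 1*1 + 0 = 1.
  i=2: a_2=1, p_2 = 1*5 + 4 = 9, q_2 = 1*1 + 1 = 2.
  i=3: a_3=1, p_3 = 1*9 + 5 = 14, q_3 = 1*2 + 1 = 3.
  i=4: a_4=1, p_4 = 1*14 + 9 = 23, q_4 = 1*3 + 2 = 5.
  i=5: a_5=14, p_5 = 14*23 + 14 = 336, q_5 = 14*5 + 3 = 73.
q_5 = 73 > 24, so the last convergent with denominator <= 24 is p_4/q_4 = 23/5.
The closest fraction with denominator <= 24 is either p_4/q_4 or the intermediate fraction (k*p_4 + p_3)/(k*q_4 + q_3) with the largest k >= 1 whose denominator stays <= 24; these approach x as k grows, and every other convergent or intermediate fraction in range is farther away.
Largest k: floor((24 - q_3)/q_4) = floor((24 - 3)/5) = 4.
That gives (4*23 + 14)/(4*5 + 3) = 106/23.
Compare the errors: |x - 23/5| = |336*5 - 23*73|/(73*5) = 1/365, and |x - 106/23| = |336*23 - 106*73|/(73*23) = 10/1679.
Cross-multiplying, 1*1679 = 1679 < 3650 = 10*365, so 1/365 is smaller: the convergent 23/5 is closer to x than 106/23.

23/5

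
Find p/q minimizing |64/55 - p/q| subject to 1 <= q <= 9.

7/6

Expand x = 64/55 as a continued fraction with the Euclidean algorithm:
  64 = 1*55 + 9, so a_0 = 1.
  55 = 6*9 + 1, so a_1 = 6.
  9 = 9*1 + 0, so a_2 = 9.
so x = [1; 6, 9].
Convergents (p_i = a_i*p_{i-1} + p_{i-2}, q_i = a_i*q_{i-1} + q_{i-2} with p_{-2}=0, p_{-1}=1, q_{-2}=1, q_{-1}=0), until the denominator exceeds 9:
  i=0: a_0=1, p_0 = 1*1 + 0 = 1, q_0 = 1*0 + 1 = 1.
  i=1: a_1=6, p_1 = 6*1 + 1 = 7, q_1 = 6*1 + 0 = 6.
  i=2: a_2=9, p_2 = 9*7 + 1 = 64, q_2 = 9*6 + 1 = 55.
q_2 = 55 > 9, so the last convergent with denominator <= 9 is p_1/q_1 = 7/6.
The closest fraction with denominator <= 9 is either p_1/q_1 or the intermediate fraction (k*p_1 + p_0)/(k*q_1 + q_0) with the largest k >= 1 whose denominator stays <= 9; these approach x as k grows, and every other convergent or intermediate fraction in range is farther away.
Largest k: floor((9 - q_0)/q_1) = floor((9 - 1)/6) = 1.
That gives (1*7 + 1)/(1*6 + 1) = 8/7.
Compare the errors: |x - 7/6| = |64*6 - 7*55|/(55*6) = 1/330, and |x - 8/7| = |64*7 - 8*55|/(55*7) = 8/385.
Cross-multiplying, 1*385 = 385 < 2640 = 8*330, so 1/330 is smaller: the convergent 7/6 is closer to x than 8/7.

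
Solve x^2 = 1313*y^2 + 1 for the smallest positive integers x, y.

(x, y) = (758913, 20944)

First expand sqrt(1313) as a continued fraction. With x_i = (sqrt(1313) + m_i)/d_i and (m_0, d_0) = (0, 1): a_0 = floor(sqrt(1313)) = 36, since 36^2 = 1296 <= 1313 < 1369 = 37^2.
Iterate m_{i+1} = d_i*a_i - m_i, d_{i+1} = (1313 - m_{i+1}^2)/d_i, a_{i+1} = floor((a_0 + m_{i+1})/d_{i+1}):
  m_1 = 1*36 - 0 = 36, d_1 = (1313 - 36^2)/1 = 17/1 = 17, a_1 = floor((36 + 36)/17) = 4.
  m_2 = 17*4 - 36 = 32, d_2 = (1313 - 32^2)/17 = 289/17 = 17, a_2 = floor((36 + 32)/17) = 4.
  m_3 = 17*4 - 32 = 36, d_3 = (1313 - 36^2)/17 = 17/17 = 1, a_3 = floor((36 + 36)/1) = 72.
  m_4 = 1*72 - 36 = 36, d_4 = (1313 - 36^2)/1 = 17/1 = 17: (m_4, d_4) = (m_1, d_1) = (36, 17), so from here the quotients repeat a_1, ..., a_3; the period length is 3.
So sqrt(1313) = [36; (4, 4, 72)] with period length k = 3.
k is odd, so (p_{k-1}, q_{k-1}) only solves x^2 - 1313y^2 = -1 and the fundamental solution of x^2 - 1313y^2 = 1 is (p_{2k-1}, q_{2k-1}) = (p_5, q_5); compute convergents through index 5, running through the period twice.
Convergents (p_i = a_i*p_{i-1} + p_{i-2}, q_i = a_i*q_{i-1} + q_{i-2} with p_{-2}=0, p_{-1}=1, q_{-2}=1, q_{-1}=0):
  i=0: a_0=36, p_0 = 36*1 + 0 = 36, q_0 = 36*0 + 1 = 1.
  i=1: a_1=4, p_1 = 4*36 + 1 = 145, q_1 = 4*1 + 0 = 4.
  i=2: a_2=4, p_2 = 4*145 + 36 = 616, q_2 = 4*4 + 1 = 17.
  i=3: a_3=72, p_3 = 72*616 + 145 = 44497, q_3 = 72*17 + 4 = 1228.
  i=4: a_4=4, p_4 = 4*44497 + 616 = 178604, q_4 = 4*1228 + 17 = 4929.
  i=5: a_5=4, p_5 = 4*178604 + 44497 = 758913, q_5 = 4*4929 + 1228 = 20944.
Indeed p_2^2 - 1313*q_2^2 = 379456 - 379457 = -1, not +1.
Check: 758913^2 - 1313*20944^2 = 575948941569 - 575948941568 = 1, so (x, y) = (758913, 20944) solves the equation, and by the theorem it is the least positive solution.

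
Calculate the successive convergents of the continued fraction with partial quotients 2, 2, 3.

2/1, 5/2, 17/7

Using the convergent recurrence p_i = a_i*p_{i-1} + p_{i-2}, q_i = a_i*q_{i-1} + q_{i-2} with p_{-2}=0, p_{-1}=1, q_{-2}=1, q_{-1}=0:
  i=0: a_0=2, p_0 = 2*1 + 0 = 2, q_0 = 2*0 + 1 = 1.
  i=1: a_1=2, p_1 = 2*2 + 1 = 5, q_1 = 2*1 + 0 = 2.
  i=2: a_2=3, p_2 = 3*5 + 2 = 17, q_2 = 3*2 + 1 = 7.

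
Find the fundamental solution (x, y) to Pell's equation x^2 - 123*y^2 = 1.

First expand sqrt(123) as a continued fraction. With x_i = (sqrt(123) + m_i)/d_i and (m_0, d_0) = (0, 1): a_0 = floor(sqrt(123)) = 11, since 11^2 = 121 <= 123 < 144 = 12^2.
Iterate m_{i+1} = d_i*a_i - m_i, d_{i+1} = (123 - m_{i+1}^2)/d_i, a_{i+1} = floor((a_0 + m_{i+1})/d_{i+1}):
  m_1 = 1*11 - 0 = 11, d_1 = (123 - 11^2)/1 = 2/1 = 2, a_1 = floor((11 + 11)/2) = 11.
  m_2 = 2*11 - 11 = 11, d_2 = (123 - 11^2)/2 = 2/2 = 1, a_2 = floor((11 + 11)/1) = 22.
  m_3 = 1*22 - 11 = 11, d_3 = (123 - 11^2)/1 = 2/1 = 2: (m_3, d_3) = (m_1, d_1) = (11, 2), so from here the quotients repeat a_1, a_2; the period length is 2.
So sqrt(123) = [11; (11, 22)] with period length k = 2.
k is even, so the fundamental solution of x^2 - 123y^2 = 1 is (p_{k-1}, q_{k-1}) = (p_1, q_1); compute convergents through index 1.
Convergents (p_i = a_i*p_{i-1} + p_{i-2}, q_i = a_i*q_{i-1} + q_{i-2} with p_{-2}=0, p_{-1}=1, q_{-2}=1, q_{-1}=0):
  i=0: a_0=11, p_0 = 11*1 + 0 = 11, q_0 = 11*0 + 1 = 1.
  i=1: a_1=11, p_1 = 11*11 + 1 = 122, q_1 = 11*1 + 0 = 11.
Check: 122^2 - 123*11^2 = 14884 - 14883 = 1, so (x, y) = (122, 11) solves the equation, and by the theorem it is the least positive solution.

(x, y) = (122, 11)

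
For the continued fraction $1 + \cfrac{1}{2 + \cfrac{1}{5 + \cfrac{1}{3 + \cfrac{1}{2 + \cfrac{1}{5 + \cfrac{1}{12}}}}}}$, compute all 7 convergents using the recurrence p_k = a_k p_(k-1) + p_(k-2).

Using the convergent recurrence p_i = a_i*p_{i-1} + p_{i-2}, q_i = a_i*q_{i-1} + q_{i-2} with p_{-2}=0, p_{-1}=1, q_{-2}=1, q_{-1}=0:
  i=0: a_0=1, p_0 = 1*1 + 0 = 1, q_0 = 1*0 + 1 = 1.
  i=1: a_1=2, p_1 = 2*1 + 1 = 3, q_1 = 2*1 + 0 = 2.
  i=2: a_2=5, p_2 = 5*3 + 1 = 16, q_2 = 5*2 + 1 = 11.
  i=3: a_3=3, p_3 = 3*16 + 3 = 51, q_3 = 3*11 + 2 = 35.
  i=4: a_4=2, p_4 = 2*51 + 16 = 118, q_4 = 2*35 + 11 = 81.
  i=5: a_5=5, p_5 = 5*118 + 51 = 641, q_5 = 5*81 + 35 = 440.
  i=6: a_6=12, p_6 = 12*641 + 118 = 7810, q_6 = 12*440 + 81 = 5361.

1/1, 3/2, 16/11, 51/35, 118/81, 641/440, 7810/5361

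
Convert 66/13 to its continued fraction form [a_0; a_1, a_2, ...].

[5; 13]

Run the Euclidean algorithm on 66 and 13; the successive quotients are the partial quotients a_0, a_1, ... (each step inverts the fractional part left over by the previous one):
  66 = 5*13 + 1, so a_0 = 5.
  13 = 13*1 + 0, so a_1 = 13.
The remainder reaches 0 after 2 divisions, so the expansion has 2 partial quotients, read off in order.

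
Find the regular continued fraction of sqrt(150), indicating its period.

Write x_i = (sqrt(150) + m_i)/d_i with (m_0, d_0) = (0, 1). a_0 = floor(sqrt(150)) = 12, since 12^2 = 144 <= 150 < 169 = 13^2.
Iterate m_{i+1} = d_i*a_i - m_i, d_{i+1} = (150 - m_{i+1}^2)/d_i, a_{i+1} = floor((a_0 + m_{i+1})/d_{i+1}):
  m_1 = 1*12 - 0 = 12, d_1 = (150 - 12^2)/1 = 6/1 = 6, a_1 = floor((12 + 12)/6) = 4.
  m_2 = 6*4 - 12 = 12, d_2 = (150 - 12^2)/6 = 6/6 = 1, a_2 = floor((12 + 12)/1) = 24.
  m_3 = 1*24 - 12 = 12, d_3 = (150 - 12^2)/1 = 6/1 = 6: (m_3, d_3) = (m_1, d_1) = (12, 6), so from here the quotients repeat a_1, a_2; the period length is 2.
Hence the expansion of sqrt(150) is a_0 = 12 followed by the repeating block 4, 24 (period 2).

[12; (4, 24)]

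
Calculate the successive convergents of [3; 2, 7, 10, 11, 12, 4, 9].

Using the convergent recurrence p_i = a_i*p_{i-1} + p_{i-2}, q_i = a_i*q_{i-1} + q_{i-2} with p_{-2}=0, p_{-1}=1, q_{-2}=1, q_{-1}=0:
  i=0: a_0=3, p_0 = 3*1 + 0 = 3, q_0 = 3*0 + 1 = 1.
  i=1: a_1=2, p_1 = 2*3 + 1 = 7, q_1 = 2*1 + 0 = 2.
  i=2: a_2=7, p_2 = 7*7 + 3 = 52, q_2 = 7*2 + 1 = 15.
  i=3: a_3=10, p_3 = 10*52 + 7 = 527, q_3 = 10*15 + 2 = 152.
  i=4: a_4=11, p_4 = 11*527 + 52 = 5849, q_4 = 11*152 + 15 = 1687.
  i=5: a_5=12, p_5 = 12*5849 + 527 = 70715, q_5 = 12*1687 + 152 = 20396.
  i=6: a_6=4, p_6 = 4*70715 + 5849 = 288709, q_6 = 4*20396 + 1687 = 83271.
  i=7: a_7=9, p_7 = 9*288709 + 70715 = 2669096, q_7 = 9*83271 + 20396 = 769835.

3/1, 7/2, 52/15, 527/152, 5849/1687, 70715/20396, 288709/83271, 2669096/769835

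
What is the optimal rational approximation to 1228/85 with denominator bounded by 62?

679/47

Expand x = 1228/85 as a continued fraction with the Euclidean algorithm:
  1228 = 14*85 + 38, so a_0 = 14.
  85 = 2*38 + 9, so a_1 = 2.
  38 = 4*9 + 2, so a_2 = 4.
  9 = 4*2 + 1, so a_3 = 4.
  2 = 2*1 + 0, so a_4 = 2.
so x = [14; 2, 4, 4, 2].
Convergents (p_i = a_i*p_{i-1} + p_{i-2}, q_i = a_i*q_{i-1} + q_{i-2} with p_{-2}=0, p_{-1}=1, q_{-2}=1, q_{-1}=0), until the denominator exceeds 62:
  i=0: a_0=14, p_0 = 14*1 + 0 = 14, q_0 = 14*0 + 1 = 1.
  i=1: a_1=2, p_1 = 2*14 + 1 = 29, q_1 = 2*1 + 0 = 2.
  i=2: a_2=4, p_2 = 4*29 + 14 = 130, q_2 = 4*2 + 1 = 9.
  i=3: a_3=4, p_3 = 4*130 + 29 = 549, q_3 = 4*9 + 2 = 38.
  i=4: a_4=2, p_4 = 2*549 + 130 = 1228, q_4 = 2*38 + 9 = 85.
q_4 = 85 > 62, so the last convergent with denominator <= 62 is p_3/q_3 = 549/38.
The closest fraction with denominator <= 62 is either p_3/q_3 or the intermediate fraction (k*p_3 + p_2)/(k*q_3 + q_2) with the largest k >= 1 whose denominator stays <= 62; these approach x as k grows, and every other convergent or intermediate fraction in range is farther away.
Largest k: floor((62 - q_2)/q_3) = floor((62 - 9)/38) = 1.
That gives (1*549 + 130)/(1*38 + 9) = 679/47.
Compare the errors: |x - 549/38| = |1228*38 - 549*85|/(85*38) = 1/3230, and |x - 679/47| = |1228*47 - 679*85|/(85*47) = 1/3995.
Cross-multiplying, 1*3230 = 3230 < 3995 = 1*3995, so 1/3995 is smaller: the intermediate fraction 679/47 is closer to x than 549/38.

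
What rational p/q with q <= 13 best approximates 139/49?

17/6

Expand x = 139/49 as a continued fraction with the Euclidean algorithm:
  139 = 2*49 + 41, so a_0 = 2.
  49 = 1*41 + 8, so a_1 = 1.
  41 = 5*8 + 1, so a_2 = 5.
  8 = 8*1 + 0, so a_3 = 8.
so x = [2; 1, 5, 8].
Convergents (p_i = a_i*p_{i-1} + p_{i-2}, q_i = a_i*q_{i-1} + q_{i-2} with p_{-2}=0, p_{-1}=1, q_{-2}=1, q_{-1}=0), until the denominator exceeds 13:
  i=0: a_0=2, p_0 = 2*1 + 0 = 2, q_0 = 2*0 + 1 = 1.
  i=1: a_1=1, p_1 = 1*2 + 1 = 3, q_1 = 1*1 + 0 = 1.
  i=2: a_2=5, p_2 = 5*3 + 2 = 17, q_2 = 5*1 + 1 = 6.
  i=3: a_3=8, p_3 = 8*17 + 3 = 139, q_3 = 8*6 + 1 = 49.
q_3 = 49 > 13, so the last convergent with denominator <= 13 is p_2/q_2 = 17/6.
The closest fraction with denominator <= 13 is either p_2/q_2 or the intermediate fraction (k*p_2 + p_1)/(k*q_2 + q_1) with the largest k >= 1 whose denominator stays <= 13; these approach x as k grows, and every other convergent or intermediate fraction in range is farther away.
Largest k: floor((13 - q_1)/q_2) = floor((13 - 1)/6) = 2.
That gives (2*17 + 3)/(2*6 + 1) = 37/13.
Compare the errors: |x - 17/6| = |139*6 - 17*49|/(49*6) = 1/294, and |x - 37/13| = |139*13 - 37*49|/(49*13) = 6/637.
Cross-multiplying, 1*637 = 637 < 1764 = 6*294, so 1/294 is smaller: the convergent 17/6 is closer to x than 37/13.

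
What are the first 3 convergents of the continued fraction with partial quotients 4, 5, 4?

4/1, 21/5, 88/21

Using the convergent recurrence p_i = a_i*p_{i-1} + p_{i-2}, q_i = a_i*q_{i-1} + q_{i-2} with p_{-2}=0, p_{-1}=1, q_{-2}=1, q_{-1}=0:
  i=0: a_0=4, p_0 = 4*1 + 0 = 4, q_0 = 4*0 + 1 = 1.
  i=1: a_1=5, p_1 = 5*4 + 1 = 21, q_1 = 5*1 + 0 = 5.
  i=2: a_2=4, p_2 = 4*21 + 4 = 88, q_2 = 4*5 + 1 = 21.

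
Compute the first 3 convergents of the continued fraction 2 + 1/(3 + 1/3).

Using the convergent recurrence p_i = a_i*p_{i-1} + p_{i-2}, q_i = a_i*q_{i-1} + q_{i-2} with p_{-2}=0, p_{-1}=1, q_{-2}=1, q_{-1}=0:
  i=0: a_0=2, p_0 = 2*1 + 0 = 2, q_0 = 2*0 + 1 = 1.
  i=1: a_1=3, p_1 = 3*2 + 1 = 7, q_1 = 3*1 + 0 = 3.
  i=2: a_2=3, p_2 = 3*7 + 2 = 23, q_2 = 3*3 + 1 = 10.

2/1, 7/3, 23/10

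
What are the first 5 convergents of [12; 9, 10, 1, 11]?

12/1, 109/9, 1102/91, 1211/100, 14423/1191

Using the convergent recurrence p_i = a_i*p_{i-1} + p_{i-2}, q_i = a_i*q_{i-1} + q_{i-2} with p_{-2}=0, p_{-1}=1, q_{-2}=1, q_{-1}=0:
  i=0: a_0=12, p_0 = 12*1 + 0 = 12, q_0 = 12*0 + 1 = 1.
  i=1: a_1=9, p_1 = 9*12 + 1 = 109, q_1 = 9*1 + 0 = 9.
  i=2: a_2=10, p_2 = 10*109 + 12 = 1102, q_2 = 10*9 + 1 = 91.
  i=3: a_3=1, p_3 = 1*1102 + 109 = 1211, q_3 = 1*91 + 9 = 100.
  i=4: a_4=11, p_4 = 11*1211 + 1102 = 14423, q_4 = 11*100 + 91 = 1191.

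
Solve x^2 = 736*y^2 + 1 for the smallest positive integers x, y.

(x, y) = (24335, 897)

First expand sqrt(736) as a continued fraction. With x_i = (sqrt(736) + m_i)/d_i and (m_0, d_0) = (0, 1): a_0 = floor(sqrt(736)) = 27, since 27^2 = 729 <= 736 < 784 = 28^2.
Iterate m_{i+1} = d_i*a_i - m_i, d_{i+1} = (736 - m_{i+1}^2)/d_i, a_{i+1} = floor((a_0 + m_{i+1})/d_{i+1}):
  m_1 = 1*27 - 0 = 27, d_1 = (736 - 27^2)/1 = 7/1 = 7, a_1 = floor((27 + 27)/7) = 7.
  m_2 = 7*7 - 27 = 22, d_2 = (736 - 22^2)/7 = 252/7 = 36, a_2 = floor((27 + 22)/36) = 1.
  m_3 = 36*1 - 22 = 14, d_3 = (736 - 14^2)/36 = 540/36 = 15, a_3 = floor((27 + 14)/15) = 2.
  m_4 = 15*2 - 14 = 16, d_4 = (736 - 16^2)/15 = 480/15 = 32, a_4 = floor((27 + 16)/32) = 1.
  m_5 = 32*1 - 16 = 16, d_5 = (736 - 16^2)/32 = 480/32 = 15, a_5 = floor((27 + 16)/15) = 2.
  m_6 = 15*2 - 16 = 14, d_6 = (736 - 14^2)/15 = 540/15 = 36, a_6 = floor((27 + 14)/36) = 1.
  m_7 = 36*1 - 14 = 22, d_7 = (736 - 22^2)/36 = 252/36 = 7, a_7 = floor((27 + 22)/7) = 7.
  m_8 = 7*7 - 22 = 27, d_8 = (736 - 27^2)/7 = 7/7 = 1, a_8 = floor((27 + 27)/1) = 54.
  m_9 = 1*54 - 27 = 27, d_9 = (736 - 27^2)/1 = 7/1 = 7: (m_9, d_9) = (m_1, d_1) = (27, 7), so from here the quotients repeat a_1, ..., a_8; the period length is 8.
So sqrt(736) = [27; (7, 1, 2, 1, 2, 1, 7, 54)] with period length k = 8.
k is even, so the fundamental solution of x^2 - 736y^2 = 1 is (p_{k-1}, q_{k-1}) = (p_7, q_7); compute convergents through index 7.
Convergents (p_i = a_i*p_{i-1} + p_{i-2}, q_i = a_i*q_{i-1} + q_{i-2} with p_{-2}=0, p_{-1}=1, q_{-2}=1, q_{-1}=0):
  i=0: a_0=27, p_0 = 27*1 + 0 = 27, q_0 = 27*0 + 1 = 1.
  i=1: a_1=7, p_1 = 7*27 + 1 = 190, q_1 = 7*1 + 0 = 7.
  i=2: a_2=1, p_2 = 1*190 + 27 = 217, q_2 = 1*7 + 1 = 8.
  i=3: a_3=2, p_3 = 2*217 + 190 = 624, q_3 = 2*8 + 7 = 23.
  i=4: a_4=1, p_4 = 1*624 + 217 = 841, q_4 = 1*23 + 8 = 31.
  i=5: a_5=2, p_5 = 2*841 + 624 = 2306, q_5 = 2*31 + 23 = 85.
  i=6: a_6=1, p_6 = 1*2306 + 841 = 3147, q_6 = 1*85 + 31 = 116.
  i=7: a_7=7, p_7 = 7*3147 + 2306 = 24335, q_7 = 7*116 + 85 = 897.
Check: 24335^2 - 736*897^2 = 592192225 - 592192224 = 1, so (x, y) = (24335, 897) solves the equation, and by the theorem it is the least positive solution.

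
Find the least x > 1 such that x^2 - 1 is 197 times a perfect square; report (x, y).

(x, y) = (393, 28)

First expand sqrt(197) as a continued fraction. With x_i = (sqrt(197) + m_i)/d_i and (m_0, d_0) = (0, 1): a_0 = floor(sqrt(197)) = 14, since 14^2 = 196 <= 197 < 225 = 15^2.
Iterate m_{i+1} = d_i*a_i - m_i, d_{i+1} = (197 - m_{i+1}^2)/d_i, a_{i+1} = floor((a_0 + m_{i+1})/d_{i+1}):
  m_1 = 1*14 - 0 = 14, d_1 = (197 - 14^2)/1 = 1/1 = 1, a_1 = floor((14 + 14)/1) = 28.
  m_2 = 1*28 - 14 = 14, d_2 = (197 - 14^2)/1 = 1/1 = 1: (m_2, d_2) = (m_1, d_1) = (14, 1), so from here the quotient a_1 repeats; the period length is 1.
So sqrt(197) = [14; (28)] with period length k = 1.
k is odd, so (p_{k-1}, q_{k-1}) only solves x^2 - 197y^2 = -1 and the fundamental solution of x^2 - 197y^2 = 1 is (p_{2k-1}, q_{2k-1}) = (p_1, q_1); compute convergents through index 1, running through the period twice.
Convergents (p_i = a_i*p_{i-1} + p_{i-2}, q_i = a_i*q_{i-1} + q_{i-2} with p_{-2}=0, p_{-1}=1, q_{-2}=1, q_{-1}=0):
  i=0: a_0=14, p_0 = 14*1 + 0 = 14, q_0 = 14*0 + 1 = 1.
  i=1: a_1=28, p_1 = 28*14 + 1 = 393, q_1 = 28*1 + 0 = 28.
Indeed p_0^2 - 197*q_0^2 = 196 - 197 = -1, not +1.
Check: 393^2 - 197*28^2 = 154449 - 154448 = 1, so (x, y) = (393, 28) solves the equation, and by the theorem it is the least positive solution.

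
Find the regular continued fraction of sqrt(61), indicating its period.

Write x_i = (sqrt(61) + m_i)/d_i with (m_0, d_0) = (0, 1). a_0 = floor(sqrt(61)) = 7, since 7^2 = 49 <= 61 < 64 = 8^2.
Iterate m_{i+1} = d_i*a_i - m_i, d_{i+1} = (61 - m_{i+1}^2)/d_i, a_{i+1} = floor((a_0 + m_{i+1})/d_{i+1}):
  m_1 = 1*7 - 0 = 7, d_1 = (61 - 7^2)/1 = 12/1 = 12, a_1 = floor((7 + 7)/12) = 1.
  m_2 = 12*1 - 7 = 5, d_2 = (61 - 5^2)/12 = 36/12 = 3, a_2 = floor((7 + 5)/3) = 4.
  m_3 = 3*4 - 5 = 7, d_3 = (61 - 7^2)/3 = 12/3 = 4, a_3 = floor((7 + 7)/4) = 3.
  m_4 = 4*3 - 7 = 5, d_4 = (61 - 5^2)/4 = 36/4 = 9, a_4 = floor((7 + 5)/9) = 1.
  m_5 = 9*1 - 5 = 4, d_5 = (61 - 4^2)/9 = 45/9 = 5, a_5 = floor((7 + 4)/5) = 2.
  m_6 = 5*2 - 4 = 6, d_6 = (61 - 6^2)/5 = 25/5 = 5, a_6 = floor((7 + 6)/5) = 2.
  m_7 = 5*2 - 6 = 4, d_7 = (61 - 4^2)/5 = 45/5 = 9, a_7 = floor((7 + 4)/9) = 1.
  m_8 = 9*1 - 4 = 5, d_8 = (61 - 5^2)/9 = 36/9 = 4, a_8 = floor((7 + 5)/4) = 3.
  m_9 = 4*3 - 5 = 7, d_9 = (61 - 7^2)/4 = 12/4 = 3, a_9 = floor((7 + 7)/3) = 4.
  m_10 = 3*4 - 7 = 5, d_10 = (61 - 5^2)/3 = 36/3 = 12, a_10 = floor((7 + 5)/12) = 1.
  m_11 = 12*1 - 5 = 7, d_11 = (61 - 7^2)/12 = 12/12 = 1, a_11 = floor((7 + 7)/1) = 14.
  m_12 = 1*14 - 7 = 7, d_12 = (61 - 7^2)/1 = 12/1 = 12: (m_12, d_12) = (m_1, d_1) = (7, 12), so from here the quotients repeat a_1, ..., a_11; the period length is 11.
Hence the expansion of sqrt(61) is a_0 = 7 followed by the repeating block 1, 4, 3, 1, 2, 2, 1, 3, 4, 1, 14 (period 11).

[7; (1, 4, 3, 1, 2, 2, 1, 3, 4, 1, 14)]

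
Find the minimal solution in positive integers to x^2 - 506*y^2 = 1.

(x, y) = (45, 2)

First expand sqrt(506) as a continued fraction. With x_i = (sqrt(506) + m_i)/d_i and (m_0, d_0) = (0, 1): a_0 = floor(sqrt(506)) = 22, since 22^2 = 484 <= 506 < 529 = 23^2.
Iterate m_{i+1} = d_i*a_i - m_i, d_{i+1} = (506 - m_{i+1}^2)/d_i, a_{i+1} = floor((a_0 + m_{i+1})/d_{i+1}):
  m_1 = 1*22 - 0 = 22, d_1 = (506 - 22^2)/1 = 22/1 = 22, a_1 = floor((22 + 22)/22) = 2.
  m_2 = 22*2 - 22 = 22, d_2 = (506 - 22^2)/22 = 22/22 = 1, a_2 = floor((22 + 22)/1) = 44.
  m_3 = 1*44 - 22 = 22, d_3 = (506 - 22^2)/1 = 22/1 = 22: (m_3, d_3) = (m_1, d_1) = (22, 22), so from here the quotients repeat a_1, a_2; the period length is 2.
So sqrt(506) = [22; (2, 44)] with period length k = 2.
k is even, so the fundamental solution of x^2 - 506y^2 = 1 is (p_{k-1}, q_{k-1}) = (p_1, q_1); compute convergents through index 1.
Convergents (p_i = a_i*p_{i-1} + p_{i-2}, q_i = a_i*q_{i-1} + q_{i-2} with p_{-2}=0, p_{-1}=1, q_{-2}=1, q_{-1}=0):
  i=0: a_0=22, p_0 = 22*1 + 0 = 22, q_0 = 22*0 + 1 = 1.
  i=1: a_1=2, p_1 = 2*22 + 1 = 45, q_1 = 2*1 + 0 = 2.
Check: 45^2 - 506*2^2 = 2025 - 2024 = 1, so (x, y) = (45, 2) solves the equation, and by the theorem it is the least positive solution.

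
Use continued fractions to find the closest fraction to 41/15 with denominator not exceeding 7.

Expand x = 41/15 as a continued fraction with the Euclidean algorithm:
  41 = 2*15 + 11, so a_0 = 2.
  15 = 1*11 + 4, so a_1 = 1.
  11 = 2*4 + 3, so a_2 = 2.
  4 = 1*3 + 1, so a_3 = 1.
  3 = 3*1 + 0, so a_4 = 3.
so x = [2; 1, 2, 1, 3].
Convergents (p_i = a_i*p_{i-1} + p_{i-2}, q_i = a_i*q_{i-1} + q_{i-2} with p_{-2}=0, p_{-1}=1, q_{-2}=1, q_{-1}=0), until the denominator exceeds 7:
  i=0: a_0=2, p_0 = 2*1 + 0 = 2, q_0 = 2*0 + 1 = 1.
  i=1: a_1=1, p_1 = 1*2 + 1 = 3, q_1 = 1*1 + 0 = 1.
  i=2: a_2=2, p_2 = 2*3 + 2 = 8, q_2 = 2*1 + 1 = 3.
  i=3: a_3=1, p_3 = 1*8 + 3 = 11, q_3 = 1*3 + 1 = 4.
  i=4: a_4=3, p_4 = 3*11 + 8 = 41, q_4 = 3*4 + 3 = 15.
q_4 = 15 > 7, so the last convergent with denominator <= 7 is p_3/q_3 = 11/4.
The closest fraction with denominator <= 7 is either p_3/q_3 or the intermediate fraction (k*p_3 + p_2)/(k*q_3 + q_2) with the largest k >= 1 whose denominator stays <= 7; these approach x as k grows, and every other convergent or intermediate fraction in range is farther away.
Largest k: floor((7 - q_2)/q_3) = floor((7 - 3)/4) = 1.
That gives (1*11 + 8)/(1*4 + 3) = 19/7.
Compare the errors: |x - 11/4| = |41*4 - 11*15|/(15*4) = 1/60, and |x - 19/7| = |41*7 - 19*15|/(15*7) = 2/105.
Cross-multiplying, 1*105 = 105 < 120 = 2*60, so 1/60 is smaller: the convergent 11/4 is closer to x than 19/7.

11/4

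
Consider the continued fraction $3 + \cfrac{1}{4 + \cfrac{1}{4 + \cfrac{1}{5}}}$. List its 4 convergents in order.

Using the convergent recurrence p_i = a_i*p_{i-1} + p_{i-2}, q_i = a_i*q_{i-1} + q_{i-2} with p_{-2}=0, p_{-1}=1, q_{-2}=1, q_{-1}=0:
  i=0: a_0=3, p_0 = 3*1 + 0 = 3, q_0 = 3*0 + 1 = 1.
  i=1: a_1=4, p_1 = 4*3 + 1 = 13, q_1 = 4*1 + 0 = 4.
  i=2: a_2=4, p_2 = 4*13 + 3 = 55, q_2 = 4*4 + 1 = 17.
  i=3: a_3=5, p_3 = 5*55 + 13 = 288, q_3 = 5*17 + 4 = 89.

3/1, 13/4, 55/17, 288/89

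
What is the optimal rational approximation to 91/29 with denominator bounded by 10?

22/7

Expand x = 91/29 as a continued fraction with the Euclidean algorithm:
  91 = 3*29 + 4, so a_0 = 3.
  29 = 7*4 + 1, so a_1 = 7.
  4 = 4*1 + 0, so a_2 = 4.
so x = [3; 7, 4].
Convergents (p_i = a_i*p_{i-1} + p_{i-2}, q_i = a_i*q_{i-1} + q_{i-2} with p_{-2}=0, p_{-1}=1, q_{-2}=1, q_{-1}=0), until the denominator exceeds 10:
  i=0: a_0=3, p_0 = 3*1 + 0 = 3, q_0 = 3*0 + 1 = 1.
  i=1: a_1=7, p_1 = 7*3 + 1 = 22, q_1 = 7*1 + 0 = 7.
  i=2: a_2=4, p_2 = 4*22 + 3 = 91, q_2 = 4*7 + 1 = 29.
q_2 = 29 > 10, so the last convergent with denominator <= 10 is p_1/q_1 = 22/7.
The closest fraction with denominator <= 10 is either p_1/q_1 or the intermediate fraction (k*p_1 + p_0)/(k*q_1 + q_0) with the largest k >= 1 whose denominator stays <= 10; these approach x as k grows, and every other convergent or intermediate fraction in range is farther away.
Largest k: floor((10 - q_0)/q_1) = floor((10 - 1)/7) = 1.
That gives (1*22 + 3)/(1*7 + 1) = 25/8.
Compare the errors: |x - 22/7| = |91*7 - 22*29|/(29*7) = 1/203, and |x - 25/8| = |91*8 - 25*29|/(29*8) = 3/232.
Cross-multiplying, 1*232 = 232 < 609 = 3*203, so 1/203 is smaller: the convergent 22/7 is closer to x than 25/8.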